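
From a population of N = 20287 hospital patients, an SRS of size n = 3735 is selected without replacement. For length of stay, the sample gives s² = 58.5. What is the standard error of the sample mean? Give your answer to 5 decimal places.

0.11304

Under SRS without replacement, Var(ȳ) = (1 − f)·s²/n with f = n/N = 3735/20287 = 0.18410805.
Var(ȳ) = (1 − 0.18410805)·58.5/3735 = 0.81589195·0.015662651 = 0.012779031.
SE(ȳ) = √(0.012779031) = 0.11304.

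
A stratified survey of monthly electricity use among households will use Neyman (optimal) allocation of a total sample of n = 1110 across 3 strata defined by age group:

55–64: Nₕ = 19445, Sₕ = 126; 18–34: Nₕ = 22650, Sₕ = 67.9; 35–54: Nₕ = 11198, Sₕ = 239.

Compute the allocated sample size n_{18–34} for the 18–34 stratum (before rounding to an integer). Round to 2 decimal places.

256.16

Neyman allocation: nₕ = n·NₕSₕ / Σⱼ NⱼSⱼ.
Σ NⱼSⱼ = 19445·126 + 22650·67.9 + 11198·239 = 6.664327 × 10^6.
n_{18–34} = 1110·22650·67.9 / (6.664327 × 10^6) = 256.16.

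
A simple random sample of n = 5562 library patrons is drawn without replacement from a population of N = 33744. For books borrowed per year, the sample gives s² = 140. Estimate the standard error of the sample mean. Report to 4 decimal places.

Under SRS without replacement, Var(ȳ) = (1 − f)·s²/n with f = n/N = 5562/33744 = 0.16482930.
Var(ȳ) = (1 − 0.16482930)·140/5562 = 0.83517070·0.025170802 = 0.021021916.
SE(ȳ) = √(0.021021916) = 0.1450.

0.1450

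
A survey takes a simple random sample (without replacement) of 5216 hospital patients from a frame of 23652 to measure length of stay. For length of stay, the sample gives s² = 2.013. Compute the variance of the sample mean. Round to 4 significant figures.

Under SRS without replacement, Var(ȳ) = (1 − f)·s²/n with f = n/N = 5216/23652 = 0.22053103.
Var(ȳ) = (1 − 0.22053103)·2.013/5216 = 0.77946897·3.8592791 × 10^-4 = 3.0081883 × 10^-4.

3.008 × 10^-4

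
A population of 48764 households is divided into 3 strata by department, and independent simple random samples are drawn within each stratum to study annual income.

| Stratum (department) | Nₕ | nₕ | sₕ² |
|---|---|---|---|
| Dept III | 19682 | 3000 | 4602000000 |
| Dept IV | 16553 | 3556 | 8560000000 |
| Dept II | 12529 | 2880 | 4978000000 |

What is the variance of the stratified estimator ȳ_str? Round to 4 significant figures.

Var(ȳ_str) = Σₕ Wₕ²(1 − fₕ)sₕ²/nₕ with Wₕ = Nₕ/N, N = 48764.
Dept III: Wₕ = 0.40361742; term = 0.40361742²·(1 − 0.15242353)·4602000000/3000 = 211808.83.
Dept IV: Wₕ = 0.33945123; term = 0.33945123²·(1 − 0.21482511)·8560000000/3556 = 217787.63.
Dept II: Wₕ = 0.25693134; term = 0.25693134²·(1 − 0.22986671)·4978000000/2880 = 87874.421.
Sum = 517470.88.

517500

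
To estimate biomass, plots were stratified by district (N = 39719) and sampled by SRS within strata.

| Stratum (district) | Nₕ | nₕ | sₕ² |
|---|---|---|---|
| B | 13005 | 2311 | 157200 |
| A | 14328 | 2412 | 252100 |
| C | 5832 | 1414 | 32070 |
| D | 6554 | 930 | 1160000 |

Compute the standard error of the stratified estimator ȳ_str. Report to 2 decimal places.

Var(ȳ_str) = Σₕ Wₕ²(1 − fₕ)sₕ²/nₕ with Wₕ = Nₕ/N, N = 39719.
B: Wₕ = 0.32742516; term = 0.32742516²·(1 − 0.17770088)·157200/2311 = 5.9966199.
A: Wₕ = 0.36073416; term = 0.36073416²·(1 − 0.16834171)·252100/2412 = 11.311365.
C: Wₕ = 0.14683149; term = 0.14683149²·(1 − 0.24245542)·32070/1414 = 0.37042148.
D: Wₕ = 0.16500919; term = 0.16500919²·(1 − 0.14189808)·1160000/930 = 29.142726.
Sum = 46.821132.
SE = √(46.821132) = 6.84.

6.84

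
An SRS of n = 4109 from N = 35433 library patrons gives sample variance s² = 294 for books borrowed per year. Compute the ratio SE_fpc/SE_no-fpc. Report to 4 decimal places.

0.9402

f = n/N = 4109/35433 = 0.11596534.
SE_no-fpc = √(s²/n) = 0.2674888; SE_fpc = √((1−f)s²/n) = 0.2515013.
Ratio = √(1−f) = 0.94023117.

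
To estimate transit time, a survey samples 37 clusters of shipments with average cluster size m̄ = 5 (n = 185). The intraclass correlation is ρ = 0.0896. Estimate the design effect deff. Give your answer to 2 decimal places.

deff = 1 + (5 − 1)·0.0896 = 1 + 0.3584 = 1.3584.

1.36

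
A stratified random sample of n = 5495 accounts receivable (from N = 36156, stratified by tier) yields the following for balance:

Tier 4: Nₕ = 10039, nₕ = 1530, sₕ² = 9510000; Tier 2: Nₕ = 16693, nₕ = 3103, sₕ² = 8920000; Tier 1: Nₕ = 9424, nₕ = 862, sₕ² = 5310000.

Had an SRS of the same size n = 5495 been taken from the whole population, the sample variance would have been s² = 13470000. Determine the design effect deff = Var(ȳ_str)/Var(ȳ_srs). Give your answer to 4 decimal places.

Var(ȳ_str) = Σ Wₕ²(1−fₕ)sₕ²/nₕ with Wₕ = Nₕ/36156:
  Tier 4: (10039/36156)²·(1−1530/10039)·9510000/1530 = 406.16015
  Tier 2: (16693/36156)²·(1−3103/16693)·8920000/3103 = 498.85712
  Tier 1: (9424/36156)²·(1−862/9424)·5310000/862 = 380.22179
  → Var(ȳ_str) = 1285.2391.
Var(ȳ_srs) = (1 − 5495/36156)·13470000/5495 = 2078.7671.
deff = 1285.2391 / 2078.7671 = 0.6183.

0.6183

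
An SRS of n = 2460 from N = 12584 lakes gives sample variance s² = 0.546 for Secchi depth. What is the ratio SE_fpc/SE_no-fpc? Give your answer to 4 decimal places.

0.8969

f = n/N = 2460/12584 = 0.19548633.
SE_no-fpc = √(s²/n) = 0.014898027; SE_fpc = √((1−f)s²/n) = 0.013362739.
Ratio = √(1−f) = 0.89694686.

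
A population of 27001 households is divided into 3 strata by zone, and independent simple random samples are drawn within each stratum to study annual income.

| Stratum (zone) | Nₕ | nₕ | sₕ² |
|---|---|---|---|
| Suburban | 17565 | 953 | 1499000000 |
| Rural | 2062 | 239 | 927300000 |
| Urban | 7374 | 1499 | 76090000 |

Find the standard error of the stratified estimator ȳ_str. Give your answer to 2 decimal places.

Var(ȳ_str) = Σₕ Wₕ²(1 − fₕ)sₕ²/nₕ with Wₕ = Nₕ/N, N = 27001.
Suburban: Wₕ = 0.65053146; term = 0.65053146²·(1 − 0.05425562)·1499000000/953 = 629533.88.
Rural: Wₕ = 0.07636754; term = 0.07636754²·(1 − 0.11590689)·927300000/239 = 20004.974.
Urban: Wₕ = 0.27310100; term = 0.27310100²·(1 − 0.20328180)·76090000/1499 = 3016.3189.
Sum = 652555.17.
SE = √(652555.17) = 807.81.

807.81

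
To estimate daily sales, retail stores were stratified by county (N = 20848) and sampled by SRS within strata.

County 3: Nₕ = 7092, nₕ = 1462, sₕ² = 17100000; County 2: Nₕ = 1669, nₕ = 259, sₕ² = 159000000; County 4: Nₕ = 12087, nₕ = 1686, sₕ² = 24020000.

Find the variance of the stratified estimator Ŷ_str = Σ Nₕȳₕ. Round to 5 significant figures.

Var(Ŷ_str) = Σₕ Nₕ²(1 − fₕ)sₕ²/nₕ.
County 3: 7092²·(1 − 1462/7092)·17100000/1462 = 4.6700966 × 10^11.
County 2: 1669²·(1 − 259/1669)·159000000/259 = 1.4446838 × 10^12.
County 4: 12087²·(1 − 1686/12087)·24020000/1686 = 1.7910555 × 10^12.
Sum = 3.702749 × 10^12.

3.7027 × 10^12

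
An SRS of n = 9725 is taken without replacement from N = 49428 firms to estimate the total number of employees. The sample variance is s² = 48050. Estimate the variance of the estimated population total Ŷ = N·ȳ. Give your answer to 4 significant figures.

9.696 × 10^9

Var(Ŷ) = N²·Var(ȳ) = N²·(1 − n/N)·s²/n.
f = 9725/49428 = 0.19675083; Var(ȳ) = 0.80324917·48050/9725 = 3.968753.
Var(Ŷ) = 49428² · 3.968753 = 9.6961683 × 10^9.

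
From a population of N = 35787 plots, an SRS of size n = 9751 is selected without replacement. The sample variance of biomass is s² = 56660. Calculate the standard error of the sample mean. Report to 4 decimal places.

Under SRS without replacement, Var(ȳ) = (1 − f)·s²/n with f = n/N = 9751/35787 = 0.27247324.
Var(ȳ) = (1 − 0.27247324)·56660/9751 = 0.72752676·5.8106861 = 4.2274296.
SE(ȳ) = √(4.2274296) = 2.0561.

2.0561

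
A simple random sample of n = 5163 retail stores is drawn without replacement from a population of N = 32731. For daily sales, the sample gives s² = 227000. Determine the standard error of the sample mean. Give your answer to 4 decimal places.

6.0853

Under SRS without replacement, Var(ȳ) = (1 − f)·s²/n with f = n/N = 5163/32731 = 0.15774037.
Var(ȳ) = (1 − 0.15774037)·227000/5163 = 0.84225963·43.966686 = 37.031365.
SE(ȳ) = √(37.031365) = 6.0853.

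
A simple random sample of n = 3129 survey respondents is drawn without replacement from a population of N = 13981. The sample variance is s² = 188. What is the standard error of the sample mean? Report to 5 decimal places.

0.21595

Under SRS without replacement, Var(ȳ) = (1 − f)·s²/n with f = n/N = 3129/13981 = 0.22380373.
Var(ȳ) = (1 − 0.22380373)·188/3129 = 0.77619627·0.060083094 = 0.046636273.
SE(ȳ) = √(0.046636273) = 0.21595.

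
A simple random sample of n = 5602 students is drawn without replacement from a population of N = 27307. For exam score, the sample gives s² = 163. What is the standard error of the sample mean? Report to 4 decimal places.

0.1521

Under SRS without replacement, Var(ȳ) = (1 − f)·s²/n with f = n/N = 5602/27307 = 0.20514886.
Var(ȳ) = (1 − 0.20514886)·163/5602 = 0.79485114·0.029096751 = 0.023127586.
SE(ȳ) = √(0.023127586) = 0.1521.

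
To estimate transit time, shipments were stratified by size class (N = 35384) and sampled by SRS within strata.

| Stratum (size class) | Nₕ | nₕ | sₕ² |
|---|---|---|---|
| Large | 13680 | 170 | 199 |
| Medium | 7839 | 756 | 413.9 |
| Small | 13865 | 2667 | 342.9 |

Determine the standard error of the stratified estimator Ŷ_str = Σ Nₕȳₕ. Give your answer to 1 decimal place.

16331.1

Var(Ŷ_str) = Σₕ Nₕ²(1 − fₕ)sₕ²/nₕ.
Large: 13680²·(1 − 170/13680)·199/170 = 2.1634437 × 10^8.
Medium: 7839²·(1 − 756/7839)·413.9/756 = 3.0398457 × 10^7.
Small: 13865²·(1 − 2667/13865)·342.9/2667 = 1.9962035 × 10^7.
Sum = 2.6670486 × 10^8.
SE = √(2.6670486 × 10^8) = 16331.1.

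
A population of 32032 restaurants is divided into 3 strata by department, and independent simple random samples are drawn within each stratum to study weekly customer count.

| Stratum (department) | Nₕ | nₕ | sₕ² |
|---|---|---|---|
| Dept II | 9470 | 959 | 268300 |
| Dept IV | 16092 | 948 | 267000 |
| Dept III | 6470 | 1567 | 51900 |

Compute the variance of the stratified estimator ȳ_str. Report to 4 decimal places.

Var(ȳ_str) = Σₕ Wₕ²(1 − fₕ)sₕ²/nₕ with Wₕ = Nₕ/N, N = 32032.
Dept II: Wₕ = 0.29564186; term = 0.29564186²·(1 − 0.10126716)·268300/959 = 21.976803.
Dept IV: Wₕ = 0.50237263; term = 0.50237263²·(1 − 0.05891126)·267000/948 = 66.893734.
Dept III: Wₕ = 0.20198551; term = 0.20198551²·(1 − 0.24219474)·51900/1567 = 1.0239917.
Sum = 89.894529.

89.8945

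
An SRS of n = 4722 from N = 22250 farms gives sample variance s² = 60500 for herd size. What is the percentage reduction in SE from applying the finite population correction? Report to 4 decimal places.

11.2433

f = n/N = 4722/22250 = 0.21222472.
SE_no-fpc = √(s²/n) = 3.5794368; SE_fpc = √((1−f)s²/n) = 3.1769902.
Ratio = √(1−f) = 0.88756706. Reduction = 100·(1 − 0.88756706) = 11.2433%.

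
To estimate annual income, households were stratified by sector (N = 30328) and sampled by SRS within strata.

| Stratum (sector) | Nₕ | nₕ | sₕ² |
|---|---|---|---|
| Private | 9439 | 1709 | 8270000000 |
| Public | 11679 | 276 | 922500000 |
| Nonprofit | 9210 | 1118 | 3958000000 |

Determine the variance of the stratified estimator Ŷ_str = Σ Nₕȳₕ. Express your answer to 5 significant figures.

1.0620 × 10^15

Var(Ŷ_str) = Σₕ Nₕ²(1 − fₕ)sₕ²/nₕ.
Private: 9439²·(1 − 1709/9439)·8270000000/1709 = 3.5307659 × 10^14.
Public: 11679²·(1 − 276/11679)·922500000/276 = 4.4512509 × 10^14.
Nonprofit: 9210²·(1 − 1118/9210)·3958000000/1118 = 2.6384538 × 10^14.
Sum = 1.0620471 × 10^15.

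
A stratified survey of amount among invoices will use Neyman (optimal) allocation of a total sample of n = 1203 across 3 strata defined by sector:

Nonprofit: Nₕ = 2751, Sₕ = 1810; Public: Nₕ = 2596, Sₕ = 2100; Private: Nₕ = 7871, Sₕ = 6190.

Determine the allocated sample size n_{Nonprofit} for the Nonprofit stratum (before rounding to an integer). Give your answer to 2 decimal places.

101.27

Neyman allocation: nₕ = n·NₕSₕ / Σⱼ NⱼSⱼ.
Σ NⱼSⱼ = 2751·1810 + 2596·2100 + 7871·6190 = 5.91524 × 10^7.
n_{Nonprofit} = 1203·2751·1810 / (5.91524 × 10^7) = 101.27.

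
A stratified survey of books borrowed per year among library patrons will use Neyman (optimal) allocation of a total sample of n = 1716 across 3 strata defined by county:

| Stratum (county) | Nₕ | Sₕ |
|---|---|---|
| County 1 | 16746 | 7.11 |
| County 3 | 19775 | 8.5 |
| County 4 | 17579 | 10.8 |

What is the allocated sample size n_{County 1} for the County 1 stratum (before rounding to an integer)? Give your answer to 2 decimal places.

428.33

Neyman allocation: nₕ = n·NₕSₕ / Σⱼ NⱼSⱼ.
Σ NⱼSⱼ = 16746·7.11 + 19775·8.5 + 17579·10.8 = 477004.76.
n_{County 1} = 1716·16746·7.11 / 477004.76 = 428.33.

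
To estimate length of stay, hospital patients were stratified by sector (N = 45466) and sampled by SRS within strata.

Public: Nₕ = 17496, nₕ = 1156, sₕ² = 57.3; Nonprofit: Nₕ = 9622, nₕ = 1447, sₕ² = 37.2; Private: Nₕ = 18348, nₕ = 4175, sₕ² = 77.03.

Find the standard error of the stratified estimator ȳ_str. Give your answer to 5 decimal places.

0.10077

Var(ȳ_str) = Σₕ Wₕ²(1 − fₕ)sₕ²/nₕ with Wₕ = Nₕ/N, N = 45466.
Public: Wₕ = 0.38481503; term = 0.38481503²·(1 − 0.06607225)·57.3/1156 = 0.0068551051.
Nonprofit: Wₕ = 0.21163067; term = 0.21163067²·(1 − 0.15038454)·37.2/1447 = 9.7825939 × 10^-4.
Private: Wₕ = 0.40355430; term = 0.40355430²·(1 − 0.22754524)·77.03/4175 = 0.0023210283.
Sum = 0.010154393.
SE = √(0.010154393) = 0.10077.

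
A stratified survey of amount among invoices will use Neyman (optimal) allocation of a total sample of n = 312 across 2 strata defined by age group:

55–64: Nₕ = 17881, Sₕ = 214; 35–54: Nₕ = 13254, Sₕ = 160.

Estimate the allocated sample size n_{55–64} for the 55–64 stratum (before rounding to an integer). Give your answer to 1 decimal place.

Neyman allocation: nₕ = n·NₕSₕ / Σⱼ NⱼSⱼ.
Σ NⱼSⱼ = 17881·214 + 13254·160 = 5.947174 × 10^6.
n_{55–64} = 312·17881·214 / (5.947174 × 10^6) = 200.7.

200.7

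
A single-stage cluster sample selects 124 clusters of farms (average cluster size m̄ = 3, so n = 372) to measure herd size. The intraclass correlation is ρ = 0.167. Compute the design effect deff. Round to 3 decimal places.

deff = 1 + (3 − 1)·0.167 = 1 + 0.334 = 1.334.

1.334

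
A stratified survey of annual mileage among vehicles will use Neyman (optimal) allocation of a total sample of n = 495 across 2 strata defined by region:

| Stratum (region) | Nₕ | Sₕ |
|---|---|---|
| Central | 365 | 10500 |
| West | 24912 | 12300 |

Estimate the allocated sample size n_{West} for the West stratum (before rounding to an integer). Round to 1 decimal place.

488.9

Neyman allocation: nₕ = n·NₕSₕ / Σⱼ NⱼSⱼ.
Σ NⱼSⱼ = 365·10500 + 24912·12300 = 3.102501 × 10^8.
n_{West} = 495·24912·12300 / (3.102501 × 10^8) = 488.9.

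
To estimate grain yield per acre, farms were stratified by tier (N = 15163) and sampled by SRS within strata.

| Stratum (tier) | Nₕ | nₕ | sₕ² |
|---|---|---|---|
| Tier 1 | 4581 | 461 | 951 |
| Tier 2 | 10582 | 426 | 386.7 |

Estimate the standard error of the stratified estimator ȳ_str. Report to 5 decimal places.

0.77049

Var(ȳ_str) = Σₕ Wₕ²(1 − fₕ)sₕ²/nₕ with Wₕ = Nₕ/N, N = 15163.
Tier 1: Wₕ = 0.30211700; term = 0.30211700²·(1 − 0.10063305)·951/461 = 0.16934284.
Tier 2: Wₕ = 0.69788300; term = 0.69788300²·(1 − 0.04025704)·386.7/426 = 0.42431145.
Sum = 0.59365429.
SE = √(0.59365429) = 0.77049.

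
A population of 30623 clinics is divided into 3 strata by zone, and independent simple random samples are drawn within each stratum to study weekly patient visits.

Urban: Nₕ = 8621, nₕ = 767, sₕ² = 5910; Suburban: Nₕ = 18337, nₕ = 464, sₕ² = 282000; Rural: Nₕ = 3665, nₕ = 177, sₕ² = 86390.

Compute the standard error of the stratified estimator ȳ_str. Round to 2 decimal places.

Var(ȳ_str) = Σₕ Wₕ²(1 − fₕ)sₕ²/nₕ with Wₕ = Nₕ/N, N = 30623.
Urban: Wₕ = 0.28152043; term = 0.28152043²·(1 − 0.08896880)·5910/767 = 0.55634628.
Suburban: Wₕ = 0.59879829; term = 0.59879829²·(1 − 0.02530403)·282000/464 = 212.40337.
Rural: Wₕ = 0.11968129; term = 0.11968129²·(1 − 0.04829468)·86390/177 = 6.6534239.
Sum = 219.61314.
SE = √(219.61314) = 14.82.

14.82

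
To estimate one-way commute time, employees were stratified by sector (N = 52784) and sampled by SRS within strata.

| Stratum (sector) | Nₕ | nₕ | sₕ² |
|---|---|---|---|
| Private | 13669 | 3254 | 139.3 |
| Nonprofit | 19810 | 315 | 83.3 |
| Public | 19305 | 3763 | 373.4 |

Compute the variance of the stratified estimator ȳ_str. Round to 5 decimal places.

Var(ȳ_str) = Σₕ Wₕ²(1 − fₕ)sₕ²/nₕ with Wₕ = Nₕ/N, N = 52784.
Private: Wₕ = 0.25896105; term = 0.25896105²·(1 − 0.23805692)·139.3/3254 = 0.0021873838.
Nonprofit: Wₕ = 0.37530312; term = 0.37530312²·(1 − 0.01590106)·83.3/315 = 0.036655367.
Public: Wₕ = 0.36573583; term = 0.36573583²·(1 − 0.19492359)·373.4/3763 = 0.010685927.
Sum = 0.049528678.

0.04953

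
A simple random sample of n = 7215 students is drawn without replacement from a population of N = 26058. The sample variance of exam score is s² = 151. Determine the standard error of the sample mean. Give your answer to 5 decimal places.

Under SRS without replacement, Var(ȳ) = (1 − f)·s²/n with f = n/N = 7215/26058 = 0.27688234.
Var(ȳ) = (1 − 0.27688234)·151/7215 = 0.72311766·0.020928621 = 0.015133855.
SE(ȳ) = √(0.015133855) = 0.12302.

0.12302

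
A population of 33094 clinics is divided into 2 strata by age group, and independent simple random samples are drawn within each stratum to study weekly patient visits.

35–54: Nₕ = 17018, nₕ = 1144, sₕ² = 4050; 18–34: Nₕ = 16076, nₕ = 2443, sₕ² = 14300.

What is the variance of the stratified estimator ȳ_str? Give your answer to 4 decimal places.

2.0446

Var(ȳ_str) = Σₕ Wₕ²(1 − fₕ)sₕ²/nₕ with Wₕ = Nₕ/N, N = 33094.
35–54: Wₕ = 0.51423219; term = 0.51423219²·(1 − 0.06722294)·4050/1144 = 0.87322341.
18–34: Wₕ = 0.48576781; term = 0.48576781²·(1 − 0.15196566)·14300/2443 = 1.1713414.
Sum = 2.0445648.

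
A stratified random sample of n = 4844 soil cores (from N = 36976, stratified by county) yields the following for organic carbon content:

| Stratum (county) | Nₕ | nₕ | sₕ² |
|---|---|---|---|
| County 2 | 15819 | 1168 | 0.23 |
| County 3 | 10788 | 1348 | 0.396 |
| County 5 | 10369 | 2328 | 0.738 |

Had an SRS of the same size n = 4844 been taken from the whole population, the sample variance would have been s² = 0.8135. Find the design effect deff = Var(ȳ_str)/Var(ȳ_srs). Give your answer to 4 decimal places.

0.5111

Var(ȳ_str) = Σ Wₕ²(1−fₕ)sₕ²/nₕ with Wₕ = Nₕ/36976:
  County 2: (15819/36976)²·(1−1168/15819)·0.23/1168 = 3.3380392 × 10^-5
  County 3: (10788/36976)²·(1−1348/10788)·0.396/1348 = 2.1881564 × 10^-5
  County 5: (10369/36976)²·(1−2328/10369)·0.738/2328 = 1.9332164 × 10^-5
  → Var(ȳ_str) = 7.459412 × 10^-5.
Var(ȳ_srs) = (1 − 4844/36976)·0.8135/4844 = 1.4593896 × 10^-4.
deff = (7.459412 × 10^-5) / (1.4593896 × 10^-4) = 0.5111.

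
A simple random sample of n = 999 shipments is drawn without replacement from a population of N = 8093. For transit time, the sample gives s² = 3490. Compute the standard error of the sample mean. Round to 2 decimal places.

1.75

Under SRS without replacement, Var(ȳ) = (1 − f)·s²/n with f = n/N = 999/8093 = 0.12344001.
Var(ȳ) = (1 − 0.12344001)·3490/999 = 0.87655999·3.4934935 = 3.0622566.
SE(ȳ) = √(3.0622566) = 1.75.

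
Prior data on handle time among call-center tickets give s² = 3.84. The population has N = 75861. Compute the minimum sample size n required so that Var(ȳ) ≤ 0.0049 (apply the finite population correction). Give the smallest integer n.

Without fpc, n₀ = s²/D = 3.84/0.0049 = 783.6735.
With fpc, (1 − n/N)·s²/n ≤ D requires n ≥ n₀/(1 + n₀/N) = 783.6735/(1 + 783.6735/75861) = 775.6606.
Rounding up, n = 776.

776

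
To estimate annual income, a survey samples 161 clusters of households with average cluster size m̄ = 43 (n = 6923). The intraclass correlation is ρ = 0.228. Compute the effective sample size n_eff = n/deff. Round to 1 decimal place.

deff = 1 + (43 − 1)·0.228 = 1 + 9.576 = 10.576.
n_eff = 6923 / 10.576 = 654.6.

654.6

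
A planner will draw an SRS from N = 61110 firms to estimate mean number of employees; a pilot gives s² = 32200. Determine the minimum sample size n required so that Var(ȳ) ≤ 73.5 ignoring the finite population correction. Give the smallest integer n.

Without fpc, n₀ = s²/D = 32200/73.5 = 438.0952.
Rounding up, n = 439.

439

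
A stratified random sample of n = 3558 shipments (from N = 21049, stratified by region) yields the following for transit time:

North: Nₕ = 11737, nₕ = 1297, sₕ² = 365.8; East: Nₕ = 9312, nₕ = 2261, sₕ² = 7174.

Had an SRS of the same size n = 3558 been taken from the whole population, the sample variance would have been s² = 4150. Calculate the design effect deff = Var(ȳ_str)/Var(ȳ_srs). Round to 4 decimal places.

Var(ȳ_str) = Σ Wₕ²(1−fₕ)sₕ²/nₕ with Wₕ = Nₕ/21049:
  North: (11737/21049)²·(1−1297/11737)·365.8/1297 = 0.078000681
  East: (9312/21049)²·(1−2261/9312)·7174/2261 = 0.47020967
  → Var(ȳ_str) = 0.54821035.
Var(ȳ_srs) = (1 − 3558/21049)·4150/3558 = 0.9692266.
deff = 0.54821035 / 0.9692266 = 0.5656.

0.5656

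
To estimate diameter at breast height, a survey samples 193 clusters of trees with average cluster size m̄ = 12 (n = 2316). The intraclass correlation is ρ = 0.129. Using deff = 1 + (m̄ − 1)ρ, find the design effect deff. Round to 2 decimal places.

2.42

deff = 1 + (12 − 1)·0.129 = 1 + 1.419 = 2.419.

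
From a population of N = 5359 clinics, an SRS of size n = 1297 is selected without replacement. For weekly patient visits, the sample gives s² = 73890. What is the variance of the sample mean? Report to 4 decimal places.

43.1819

Under SRS without replacement, Var(ȳ) = (1 − f)·s²/n with f = n/N = 1297/5359 = 0.24202277.
Var(ȳ) = (1 − 0.24202277)·73890/1297 = 0.75797723·56.969931 = 43.18191.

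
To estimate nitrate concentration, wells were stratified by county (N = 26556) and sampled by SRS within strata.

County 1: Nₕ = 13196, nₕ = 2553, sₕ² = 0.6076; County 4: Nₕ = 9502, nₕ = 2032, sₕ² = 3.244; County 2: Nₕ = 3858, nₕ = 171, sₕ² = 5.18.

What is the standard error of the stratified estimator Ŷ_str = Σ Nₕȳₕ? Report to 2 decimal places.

760.02

Var(Ŷ_str) = Σₕ Nₕ²(1 − fₕ)sₕ²/nₕ.
County 1: 13196²·(1 − 2553/13196)·0.6076/2553 = 33425.146.
County 4: 9502²·(1 − 2032/9502)·3.244/2032 = 113316.4.
County 2: 3858²·(1 − 171/3858)·5.18/171 = 430892.57.
Sum = 577634.12.
SE = √(577634.12) = 760.02.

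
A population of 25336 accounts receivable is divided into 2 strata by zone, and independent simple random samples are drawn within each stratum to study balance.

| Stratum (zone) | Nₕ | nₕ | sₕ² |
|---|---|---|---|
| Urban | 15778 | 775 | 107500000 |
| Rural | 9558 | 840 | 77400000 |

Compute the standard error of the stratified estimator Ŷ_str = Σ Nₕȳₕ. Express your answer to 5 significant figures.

6.3650 × 10^6

Var(Ŷ_str) = Σₕ Nₕ²(1 − fₕ)sₕ²/nₕ.
Urban: 15778²·(1 − 775/15778)·107500000/775 = 3.2834985 × 10^13.
Rural: 9558²·(1 − 840/9558)·77400000/840 = 7.6779551 × 10^12.
Sum = 4.051294 × 10^13.
SE = √(4.051294 × 10^13) = 6.3650 × 10^6.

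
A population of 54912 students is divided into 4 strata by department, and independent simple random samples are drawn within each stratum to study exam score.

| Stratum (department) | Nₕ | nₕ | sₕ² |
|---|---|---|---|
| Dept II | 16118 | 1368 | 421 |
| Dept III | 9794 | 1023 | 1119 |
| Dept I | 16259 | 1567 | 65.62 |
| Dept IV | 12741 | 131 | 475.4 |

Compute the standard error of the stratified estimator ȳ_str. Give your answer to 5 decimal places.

0.50210

Var(ȳ_str) = Σₕ Wₕ²(1 − fₕ)sₕ²/nₕ with Wₕ = Nₕ/N, N = 54912.
Dept II: Wₕ = 0.29352418; term = 0.29352418²·(1 − 0.08487405)·421/1368 = 0.024264126.
Dept III: Wₕ = 0.17835810; term = 0.17835810²·(1 − 0.10445171)·1119/1023 = 0.031162274.
Dept I: Wₕ = 0.29609193; term = 0.29609193²·(1 − 0.09637739)·65.62/1567 = 0.0033174735.
Dept IV: Wₕ = 0.23202579; term = 0.23202579²·(1 − 0.01028177)·475.4/131 = 0.19336237.
Sum = 0.25210624.
SE = √(0.25210624) = 0.50210.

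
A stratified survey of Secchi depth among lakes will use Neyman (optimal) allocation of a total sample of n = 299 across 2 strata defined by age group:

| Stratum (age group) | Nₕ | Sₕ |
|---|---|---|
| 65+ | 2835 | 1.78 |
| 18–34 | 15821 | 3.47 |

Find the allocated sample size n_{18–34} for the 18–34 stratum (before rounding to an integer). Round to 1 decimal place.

273.8

Neyman allocation: nₕ = n·NₕSₕ / Σⱼ NⱼSⱼ.
Σ NⱼSⱼ = 2835·1.78 + 15821·3.47 = 59945.17.
n_{18–34} = 299·15821·3.47 / 59945.17 = 273.8.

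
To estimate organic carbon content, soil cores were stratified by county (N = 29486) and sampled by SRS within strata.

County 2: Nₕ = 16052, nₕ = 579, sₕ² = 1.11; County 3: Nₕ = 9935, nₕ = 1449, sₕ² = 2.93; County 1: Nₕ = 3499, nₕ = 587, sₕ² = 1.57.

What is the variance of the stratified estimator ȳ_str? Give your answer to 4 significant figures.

Var(ȳ_str) = Σₕ Wₕ²(1 − fₕ)sₕ²/nₕ with Wₕ = Nₕ/N, N = 29486.
County 2: Wₕ = 0.54439395; term = 0.54439395²·(1 − 0.03607027)·1.11/579 = 5.4766674 × 10^-4.
County 3: Wₕ = 0.33693956; term = 0.33693956²·(1 − 0.14584801)·2.93/1449 = 1.9608231 × 10^-4.
County 1: Wₕ = 0.11866649; term = 0.11866649²·(1 − 0.16776222)·1.57/587 = 3.1344774 × 10^-5.
Sum = 7.7509382 × 10^-4.

7.751 × 10^-4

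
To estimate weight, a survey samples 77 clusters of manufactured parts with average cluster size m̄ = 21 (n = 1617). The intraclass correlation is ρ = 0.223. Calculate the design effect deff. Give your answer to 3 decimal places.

5.460

deff = 1 + (21 − 1)·0.223 = 1 + 4.46 = 5.46.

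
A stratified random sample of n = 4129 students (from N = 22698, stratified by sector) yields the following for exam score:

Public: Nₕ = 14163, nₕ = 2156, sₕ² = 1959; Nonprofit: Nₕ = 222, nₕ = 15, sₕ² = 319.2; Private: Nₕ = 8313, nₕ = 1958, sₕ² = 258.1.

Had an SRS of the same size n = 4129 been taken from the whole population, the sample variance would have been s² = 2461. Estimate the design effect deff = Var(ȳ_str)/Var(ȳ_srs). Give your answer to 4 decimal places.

Var(ȳ_str) = Σ Wₕ²(1−fₕ)sₕ²/nₕ with Wₕ = Nₕ/22698:
  Public: (14163/22698)²·(1−2156/14163)·1959/2156 = 0.29991643
  Nonprofit: (222/22698)²·(1−15/222)·319.2/15 = 0.0018981029
  Private: (8313/22698)²·(1−1958/8313)·258.1/1958 = 0.013516787
  → Var(ȳ_str) = 0.31533132.
Var(ȳ_srs) = (1 − 4129/22698)·2461/4129 = 0.48760444.
deff = 0.31533132 / 0.48760444 = 0.6467.

0.6467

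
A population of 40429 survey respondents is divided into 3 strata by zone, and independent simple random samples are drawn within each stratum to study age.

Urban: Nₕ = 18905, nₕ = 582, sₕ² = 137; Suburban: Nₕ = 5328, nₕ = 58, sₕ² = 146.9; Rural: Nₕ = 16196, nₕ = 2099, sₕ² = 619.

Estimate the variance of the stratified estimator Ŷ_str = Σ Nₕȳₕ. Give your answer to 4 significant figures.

2.200 × 10^8

Var(Ŷ_str) = Σₕ Nₕ²(1 − fₕ)sₕ²/nₕ.
Urban: 18905²·(1 − 582/18905)·137/582 = 8.1540026 × 10^7.
Suburban: 5328²·(1 − 58/5328)·146.9/58 = 7.1116215 × 10^7.
Rural: 16196²·(1 − 2099/16196)·619/2099 = 6.733063 × 10^7.
Sum = 2.1998687 × 10^8.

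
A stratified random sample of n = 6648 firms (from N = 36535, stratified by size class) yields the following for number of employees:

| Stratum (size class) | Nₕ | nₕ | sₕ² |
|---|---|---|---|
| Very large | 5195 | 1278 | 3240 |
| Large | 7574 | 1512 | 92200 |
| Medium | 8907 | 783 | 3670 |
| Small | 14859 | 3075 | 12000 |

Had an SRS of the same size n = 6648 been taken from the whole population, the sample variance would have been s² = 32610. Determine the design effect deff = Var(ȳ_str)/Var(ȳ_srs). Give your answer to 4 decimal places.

0.7232

Var(ȳ_str) = Σ Wₕ²(1−fₕ)sₕ²/nₕ with Wₕ = Nₕ/36535:
  Very large: (5195/36535)²·(1−1278/5195)·3240/1278 = 0.038648715
  Large: (7574/36535)²·(1−1512/7574)·92200/1512 = 2.0975008
  Medium: (8907/36535)²·(1−783/8907)·3670/783 = 0.25408993
  Small: (14859/36535)²·(1−3075/14859)·12000/3075 = 0.51191779
  → Var(ȳ_str) = 2.9021572.
Var(ȳ_srs) = (1 − 6648/36535)·32610/6648 = 4.0126659.
deff = 2.9021572 / 4.0126659 = 0.7232.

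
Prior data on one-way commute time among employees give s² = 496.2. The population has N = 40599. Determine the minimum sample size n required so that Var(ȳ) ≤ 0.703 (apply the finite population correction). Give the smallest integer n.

694

Without fpc, n₀ = s²/D = 496.2/0.703 = 705.8321.
With fpc, (1 − n/N)·s²/n ≤ D requires n ≥ n₀/(1 + n₀/N) = 705.8321/(1 + 705.8321/40599) = 693.7706.
Rounding up, n = 694.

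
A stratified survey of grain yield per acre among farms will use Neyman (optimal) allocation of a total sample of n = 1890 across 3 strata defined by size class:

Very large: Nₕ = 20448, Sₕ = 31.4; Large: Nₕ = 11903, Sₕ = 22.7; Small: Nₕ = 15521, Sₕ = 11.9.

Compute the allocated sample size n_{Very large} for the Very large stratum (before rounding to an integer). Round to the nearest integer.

Neyman allocation: nₕ = n·NₕSₕ / Σⱼ NⱼSⱼ.
Σ NⱼSⱼ = 20448·31.4 + 11903·22.7 + 15521·11.9 = 1.0969652 × 10^6.
n_{Very large} = 1890·20448·31.4 / (1.0969652 × 10^6) = 1106.

1106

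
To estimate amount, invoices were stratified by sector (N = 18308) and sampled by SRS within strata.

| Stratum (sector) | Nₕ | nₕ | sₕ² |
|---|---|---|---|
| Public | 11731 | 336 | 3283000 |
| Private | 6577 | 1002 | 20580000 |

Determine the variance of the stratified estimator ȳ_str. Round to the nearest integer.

6144

Var(ȳ_str) = Σₕ Wₕ²(1 − fₕ)sₕ²/nₕ with Wₕ = Nₕ/N, N = 18308.
Public: Wₕ = 0.64075814; term = 0.64075814²·(1 − 0.02864206)·3283000/336 = 3896.7197.
Private: Wₕ = 0.35924186; term = 0.35924186²·(1 − 0.15234910)·20580000/1002 = 2246.8214.
Sum = 6143.5411.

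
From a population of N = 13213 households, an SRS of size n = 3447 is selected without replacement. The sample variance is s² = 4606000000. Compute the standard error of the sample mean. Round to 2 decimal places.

993.80

Under SRS without replacement, Var(ȳ) = (1 − f)·s²/n with f = n/N = 3447/13213 = 0.26087944.
Var(ȳ) = (1 − 0.26087944)·4606000000/3447 = 0.73912056·1.3362344 × 10^6 = 987638.33.
SE(ȳ) = √(987638.33) = 993.80.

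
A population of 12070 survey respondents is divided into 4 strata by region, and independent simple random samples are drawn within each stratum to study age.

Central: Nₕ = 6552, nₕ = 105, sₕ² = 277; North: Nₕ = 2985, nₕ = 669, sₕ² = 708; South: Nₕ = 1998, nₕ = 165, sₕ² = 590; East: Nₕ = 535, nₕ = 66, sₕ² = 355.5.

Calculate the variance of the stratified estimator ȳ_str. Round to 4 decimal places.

Var(ȳ_str) = Σₕ Wₕ²(1 − fₕ)sₕ²/nₕ with Wₕ = Nₕ/N, N = 12070.
Central: Wₕ = 0.54283347; term = 0.54283347²·(1 − 0.01602564)·277/105 = 0.76490498.
North: Wₕ = 0.24730737; term = 0.24730737²·(1 − 0.22412060)·708/669 = 0.050219859.
South: Wₕ = 0.16553438; term = 0.16553438²·(1 − 0.08258258)·590/165 = 0.08989002.
East: Wₕ = 0.04432477; term = 0.04432477²·(1 − 0.12336449)·355.5/66 = 0.0092770042.
Sum = 0.91429186.

0.9143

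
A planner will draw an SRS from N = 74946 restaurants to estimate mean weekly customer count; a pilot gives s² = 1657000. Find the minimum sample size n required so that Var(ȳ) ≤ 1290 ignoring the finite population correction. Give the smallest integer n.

Without fpc, n₀ = s²/D = 1657000/1290 = 1284.4961.
Rounding up, n = 1285.

1285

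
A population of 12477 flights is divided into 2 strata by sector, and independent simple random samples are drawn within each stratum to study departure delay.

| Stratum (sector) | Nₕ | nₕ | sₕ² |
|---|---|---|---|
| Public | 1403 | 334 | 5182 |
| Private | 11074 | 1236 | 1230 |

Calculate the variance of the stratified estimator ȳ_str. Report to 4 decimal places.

0.8459

Var(ȳ_str) = Σₕ Wₕ²(1 − fₕ)sₕ²/nₕ with Wₕ = Nₕ/N, N = 12477.
Public: Wₕ = 0.11244690; term = 0.11244690²·(1 − 0.23806130)·5182/334 = 0.14947411.
Private: Wₕ = 0.88755310; term = 0.88755310²·(1 − 0.11161279)·1230/1236 = 0.69643025.
Sum = 0.84590436.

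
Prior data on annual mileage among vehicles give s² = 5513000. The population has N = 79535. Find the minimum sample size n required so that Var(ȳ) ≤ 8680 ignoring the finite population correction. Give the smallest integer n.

Without fpc, n₀ = s²/D = 5513000/8680 = 635.1382.
Rounding up, n = 636.

636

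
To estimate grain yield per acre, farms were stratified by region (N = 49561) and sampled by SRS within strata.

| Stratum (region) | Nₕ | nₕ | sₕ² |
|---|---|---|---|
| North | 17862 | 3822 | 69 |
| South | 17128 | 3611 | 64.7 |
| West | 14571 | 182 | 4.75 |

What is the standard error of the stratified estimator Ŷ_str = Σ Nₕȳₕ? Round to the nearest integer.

3761

Var(Ŷ_str) = Σₕ Nₕ²(1 − fₕ)sₕ²/nₕ.
North: 17862²·(1 − 3822/17862)·69/3822 = 4.5274702 × 10^6.
South: 17128²·(1 − 3611/17128)·64.7/3611 = 4.1482389 × 10^6.
West: 14571²·(1 − 182/14571)·4.75/182 = 5.4719509 × 10^6.
Sum = 1.414766 × 10^7.
SE = √(1.414766 × 10^7) = 3761.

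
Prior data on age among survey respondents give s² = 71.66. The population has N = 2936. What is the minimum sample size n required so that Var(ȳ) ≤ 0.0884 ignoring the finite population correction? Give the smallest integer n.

Without fpc, n₀ = s²/D = 71.66/0.0884 = 810.6335.
Rounding up, n = 811.

811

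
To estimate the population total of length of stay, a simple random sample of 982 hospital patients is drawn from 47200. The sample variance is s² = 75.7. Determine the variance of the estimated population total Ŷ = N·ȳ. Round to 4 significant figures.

Var(Ŷ) = N²·Var(ȳ) = N²·(1 − n/N)·s²/n.
f = 982/47200 = 0.02080508; Var(ȳ) = 0.97919492·75.7/982 = 0.075483763.
Var(Ŷ) = 47200² · 0.075483763 = 1.6816575 × 10^8.

1.682 × 10^8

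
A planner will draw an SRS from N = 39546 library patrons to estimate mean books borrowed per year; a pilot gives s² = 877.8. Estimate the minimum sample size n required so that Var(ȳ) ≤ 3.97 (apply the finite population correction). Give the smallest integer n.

Without fpc, n₀ = s²/D = 877.8/3.97 = 221.1083.
With fpc, (1 − n/N)·s²/n ≤ D requires n ≥ n₀/(1 + n₀/N) = 221.1083/(1 + 221.1083/39546) = 219.8789.
Rounding up, n = 220.

220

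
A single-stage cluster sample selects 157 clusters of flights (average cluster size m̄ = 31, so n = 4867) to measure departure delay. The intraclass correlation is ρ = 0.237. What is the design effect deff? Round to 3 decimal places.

deff = 1 + (31 − 1)·0.237 = 1 + 7.11 = 8.11.

8.110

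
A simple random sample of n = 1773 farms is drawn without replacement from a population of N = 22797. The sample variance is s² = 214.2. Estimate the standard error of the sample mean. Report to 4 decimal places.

Under SRS without replacement, Var(ȳ) = (1 − f)·s²/n with f = n/N = 1773/22797 = 0.07777339.
Var(ȳ) = (1 − 0.07777339)·214.2/1773 = 0.92222661·0.12081218 = 0.11141621.
SE(ȳ) = √(0.11141621) = 0.3338.

0.3338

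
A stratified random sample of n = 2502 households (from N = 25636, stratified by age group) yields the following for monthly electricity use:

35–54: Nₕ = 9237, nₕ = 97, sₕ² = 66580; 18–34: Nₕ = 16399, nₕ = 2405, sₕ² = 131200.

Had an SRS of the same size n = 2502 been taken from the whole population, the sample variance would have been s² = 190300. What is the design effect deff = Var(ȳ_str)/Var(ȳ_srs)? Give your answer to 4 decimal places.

Var(ȳ_str) = Σ Wₕ²(1−fₕ)sₕ²/nₕ with Wₕ = Nₕ/25636:
  35–54: (9237/25636)²·(1−97/9237)·66580/97 = 88.17565
  18–34: (16399/25636)²·(1−2405/16399)·131200/2405 = 19.049232
  → Var(ȳ_str) = 107.22488.
Var(ȳ_srs) = (1 − 2502/25636)·190300/2502 = 68.635998.
deff = 107.22488 / 68.635998 = 1.5622.

1.5622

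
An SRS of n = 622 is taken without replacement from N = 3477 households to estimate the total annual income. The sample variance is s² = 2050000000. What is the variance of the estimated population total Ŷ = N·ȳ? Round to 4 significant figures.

3.272 × 10^13

Var(Ŷ) = N²·Var(ȳ) = N²·(1 − n/N)·s²/n.
f = 622/3477 = 0.17888985; Var(ȳ) = 0.82111015·2050000000/622 = 2.7062312 × 10^6.
Var(Ŷ) = 3477² · (2.7062312 × 10^6) = 3.2717061 × 10^13.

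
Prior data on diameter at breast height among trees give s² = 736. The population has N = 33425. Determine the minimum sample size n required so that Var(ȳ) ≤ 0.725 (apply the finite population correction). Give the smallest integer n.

986

Without fpc, n₀ = s²/D = 736/0.725 = 1015.1724.
With fpc, (1 − n/N)·s²/n ≤ D requires n ≥ n₀/(1 + n₀/N) = 1015.1724/(1 + 1015.1724/33425) = 985.2488.
Rounding up, n = 986.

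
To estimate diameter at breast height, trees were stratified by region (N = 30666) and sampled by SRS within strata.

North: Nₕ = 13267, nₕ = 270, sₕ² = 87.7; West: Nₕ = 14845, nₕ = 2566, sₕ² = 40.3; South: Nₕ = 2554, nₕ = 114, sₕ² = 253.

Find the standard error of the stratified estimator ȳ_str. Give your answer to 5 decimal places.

0.27804

Var(ȳ_str) = Σₕ Wₕ²(1 − fₕ)sₕ²/nₕ with Wₕ = Nₕ/N, N = 30666.
North: Wₕ = 0.43262897; term = 0.43262897²·(1 − 0.02035125)·87.7/270 = 0.059557631.
West: Wₕ = 0.48408661; term = 0.48408661²·(1 − 0.17285281)·40.3/2566 = 0.0030442291.
South: Wₕ = 0.08328442; term = 0.08328442²·(1 − 0.04463587)·253/114 = 0.014706595.
Sum = 0.077308455.
SE = √(0.077308455) = 0.27804.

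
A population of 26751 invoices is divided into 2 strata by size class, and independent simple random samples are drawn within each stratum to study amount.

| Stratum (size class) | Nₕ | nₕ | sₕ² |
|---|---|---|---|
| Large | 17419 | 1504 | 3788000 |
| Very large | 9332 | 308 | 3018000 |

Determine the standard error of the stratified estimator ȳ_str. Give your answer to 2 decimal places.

Var(ȳ_str) = Σₕ Wₕ²(1 − fₕ)sₕ²/nₕ with Wₕ = Nₕ/N, N = 26751.
Large: Wₕ = 0.65115323; term = 0.65115323²·(1 − 0.08634250)·3788000/1504 = 975.69022.
Very large: Wₕ = 0.34884677; term = 0.34884677²·(1 − 0.03300471)·3018000/308 = 1153.0876.
Sum = 2128.7778.
SE = √(2128.7778) = 46.14.

46.14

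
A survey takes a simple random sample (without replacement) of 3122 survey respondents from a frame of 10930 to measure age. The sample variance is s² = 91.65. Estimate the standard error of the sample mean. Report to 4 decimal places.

0.1448

Under SRS without replacement, Var(ȳ) = (1 − f)·s²/n with f = n/N = 3122/10930 = 0.28563586.
Var(ȳ) = (1 − 0.28563586)·91.65/3122 = 0.71436414·0.029356182 = 0.020971004.
SE(ȳ) = √(0.020971004) = 0.1448.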